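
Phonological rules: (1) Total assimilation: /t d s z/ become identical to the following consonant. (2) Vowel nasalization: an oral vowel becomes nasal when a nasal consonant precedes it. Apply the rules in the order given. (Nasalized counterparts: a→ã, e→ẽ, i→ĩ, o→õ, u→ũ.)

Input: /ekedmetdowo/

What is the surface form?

[ekemmẽddowo]

Rule 1: /d/ before /m/ → [m] (total assimilation)
Rule 1: /t/ before /d/ → [d] (total assimilation)
After rule 1: ekemmeddowo
Rule 2: /e/ after nasal /m/ → [ẽ]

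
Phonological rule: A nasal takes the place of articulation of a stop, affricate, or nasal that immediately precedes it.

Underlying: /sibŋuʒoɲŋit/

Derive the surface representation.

[sibmuʒoɲɲit]

/ŋ/ after /b/ (labial) → [m]
/ŋ/ after /ɲ/ (palatal) → [ɲ]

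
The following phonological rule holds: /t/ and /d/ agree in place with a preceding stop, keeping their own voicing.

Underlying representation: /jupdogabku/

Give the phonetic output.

[jupbogabku]

/d/ after /p/ (labial) → [b]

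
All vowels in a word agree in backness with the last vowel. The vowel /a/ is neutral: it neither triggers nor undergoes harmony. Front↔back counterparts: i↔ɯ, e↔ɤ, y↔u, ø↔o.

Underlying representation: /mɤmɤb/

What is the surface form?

no segment meets the rule's conditions; no change.

[mɤmɤb]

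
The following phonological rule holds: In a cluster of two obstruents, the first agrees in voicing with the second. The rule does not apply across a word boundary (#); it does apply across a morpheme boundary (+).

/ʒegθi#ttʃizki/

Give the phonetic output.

/g/ before /θ/ (voiceless) → [k]
/z/ before /k/ (voiceless) → [s]

[ʒekθi#ttʃiski]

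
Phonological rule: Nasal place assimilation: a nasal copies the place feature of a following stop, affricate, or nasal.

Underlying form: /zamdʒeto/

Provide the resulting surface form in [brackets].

[zaɲdʒeto]

/m/ before /dʒ/ (palatal) → [ɲ]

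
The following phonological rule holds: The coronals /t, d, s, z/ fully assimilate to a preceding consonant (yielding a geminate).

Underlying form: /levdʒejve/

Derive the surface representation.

no segment meets the rule's conditions; no change.

[levdʒejve]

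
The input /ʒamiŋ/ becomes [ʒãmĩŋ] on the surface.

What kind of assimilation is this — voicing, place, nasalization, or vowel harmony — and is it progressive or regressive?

nasalization, regressive

/a/→[ã] /i/→[ĩ].
Each target copies a feature from the following segment, so the direction is regressive.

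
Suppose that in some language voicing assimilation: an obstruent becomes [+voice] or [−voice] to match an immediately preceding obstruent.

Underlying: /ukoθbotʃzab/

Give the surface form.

[ukoθpotʃsab]

/b/ after /θ/ (voiceless) → [p]
/z/ after /tʃ/ (voiceless) → [s]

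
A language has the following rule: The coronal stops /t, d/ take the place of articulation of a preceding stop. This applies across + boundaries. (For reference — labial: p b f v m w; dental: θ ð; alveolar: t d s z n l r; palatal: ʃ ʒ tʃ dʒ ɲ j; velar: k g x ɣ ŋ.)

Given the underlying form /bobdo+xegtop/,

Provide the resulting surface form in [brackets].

/d/ after /b/ (labial) → [b]
/t/ after /g/ (velar) → [k]

[bobbo+xegkop]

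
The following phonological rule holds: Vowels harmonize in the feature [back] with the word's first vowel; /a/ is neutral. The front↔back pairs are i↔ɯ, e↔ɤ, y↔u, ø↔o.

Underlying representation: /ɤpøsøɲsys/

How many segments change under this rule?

/ø/ harmonizes with /ɤ/ ([+back]) → [o]
/ø/ harmonizes with /ɤ/ ([+back]) → [o]
/y/ harmonizes with /ɤ/ ([+back]) → [u]
3 segments change.

3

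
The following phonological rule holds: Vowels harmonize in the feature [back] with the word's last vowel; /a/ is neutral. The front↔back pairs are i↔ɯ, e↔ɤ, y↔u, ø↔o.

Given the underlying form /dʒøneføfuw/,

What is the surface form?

/ø/ harmonizes with /u/ ([+back]) → [o]
/e/ harmonizes with /u/ ([+back]) → [ɤ]
/ø/ harmonizes with /u/ ([+back]) → [o]

[dʒonɤfofuw]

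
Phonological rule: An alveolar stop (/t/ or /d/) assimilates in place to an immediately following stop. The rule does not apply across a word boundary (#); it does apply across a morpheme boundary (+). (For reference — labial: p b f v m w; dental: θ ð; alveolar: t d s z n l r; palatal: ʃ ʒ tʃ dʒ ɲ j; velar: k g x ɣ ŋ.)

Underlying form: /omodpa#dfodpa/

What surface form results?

[omobpa#dfobpa]

/d/ before /p/ (labial) → [b]
/d/ before /p/ (labial) → [b]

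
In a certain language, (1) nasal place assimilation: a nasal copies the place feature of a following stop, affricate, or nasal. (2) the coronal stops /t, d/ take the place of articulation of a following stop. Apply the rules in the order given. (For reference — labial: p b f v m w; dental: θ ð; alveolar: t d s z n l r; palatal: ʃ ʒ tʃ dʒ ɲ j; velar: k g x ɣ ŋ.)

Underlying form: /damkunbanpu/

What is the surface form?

Rule 1: /m/ before /k/ (velar) → [ŋ]
Rule 1: /n/ before /b/ (labial) → [m]
Rule 1: /n/ before /p/ (labial) → [m]
After rule 1: daŋkumbampu
Rule 2: no segment meets the rule's conditions; no change.

[daŋkumbampu]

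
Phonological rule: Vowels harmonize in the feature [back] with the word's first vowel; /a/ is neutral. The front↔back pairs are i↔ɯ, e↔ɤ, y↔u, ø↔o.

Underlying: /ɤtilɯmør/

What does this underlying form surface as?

/i/ harmonizes with /ɤ/ ([+back]) → [ɯ]
/ø/ harmonizes with /ɤ/ ([+back]) → [o]

[ɤtɯlɯmor]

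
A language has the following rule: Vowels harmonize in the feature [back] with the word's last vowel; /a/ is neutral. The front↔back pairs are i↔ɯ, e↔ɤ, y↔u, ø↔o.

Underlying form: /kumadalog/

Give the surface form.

[kumadalog]

no segment meets the rule's conditions; no change.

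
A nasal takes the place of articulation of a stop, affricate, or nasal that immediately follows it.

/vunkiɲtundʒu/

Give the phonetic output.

/n/ before /k/ (velar) → [ŋ]
/ɲ/ before /t/ (alveolar) → [n]
/n/ before /dʒ/ (palatal) → [ɲ]

[vuŋkintuɲdʒu]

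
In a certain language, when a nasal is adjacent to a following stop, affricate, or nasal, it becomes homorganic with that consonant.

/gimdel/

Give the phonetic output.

/m/ before /d/ (alveolar) → [n]

[gindel]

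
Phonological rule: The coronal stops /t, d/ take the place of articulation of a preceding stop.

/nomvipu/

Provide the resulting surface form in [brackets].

[nomvipu]

no segment meets the rule's conditions; no change.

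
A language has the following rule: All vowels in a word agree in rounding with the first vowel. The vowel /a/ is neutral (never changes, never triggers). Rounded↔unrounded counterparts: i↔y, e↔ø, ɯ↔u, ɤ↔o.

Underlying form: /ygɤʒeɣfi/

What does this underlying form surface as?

/ɤ/ harmonizes with /y/ ([+round]) → [o]
/e/ harmonizes with /y/ ([+round]) → [ø]
/i/ harmonizes with /y/ ([+round]) → [y]

[ygoʒøɣfy]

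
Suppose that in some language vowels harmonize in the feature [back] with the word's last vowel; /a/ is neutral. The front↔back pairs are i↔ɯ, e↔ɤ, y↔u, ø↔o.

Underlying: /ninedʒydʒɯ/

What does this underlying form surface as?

[nɯnɤdʒudʒɯ]

/i/ harmonizes with /ɯ/ ([+back]) → [ɯ]
/e/ harmonizes with /ɯ/ ([+back]) → [ɤ]
/y/ harmonizes with /ɯ/ ([+back]) → [u]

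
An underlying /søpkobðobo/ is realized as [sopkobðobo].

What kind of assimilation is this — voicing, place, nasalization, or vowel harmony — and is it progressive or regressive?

/ø/→[o].
Vowels agree with the last vowel, so the harmony is regressive.

vowel harmony, regressive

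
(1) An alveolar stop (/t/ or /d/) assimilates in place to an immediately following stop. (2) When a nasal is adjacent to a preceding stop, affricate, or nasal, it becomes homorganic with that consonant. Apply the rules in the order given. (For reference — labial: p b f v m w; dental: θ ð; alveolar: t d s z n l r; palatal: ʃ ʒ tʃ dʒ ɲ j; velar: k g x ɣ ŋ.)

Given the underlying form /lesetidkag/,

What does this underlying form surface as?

[lesetigkag]

Rule 1: /d/ before /k/ (velar) → [g]
After rule 1: lesetigkag
Rule 2: no segment meets the rule's conditions; no change.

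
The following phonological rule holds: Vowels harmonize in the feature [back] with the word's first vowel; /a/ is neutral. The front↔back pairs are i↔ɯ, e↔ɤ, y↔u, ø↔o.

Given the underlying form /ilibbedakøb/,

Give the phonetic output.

[ilibbedakøb]

no segment meets the rule's conditions; no change.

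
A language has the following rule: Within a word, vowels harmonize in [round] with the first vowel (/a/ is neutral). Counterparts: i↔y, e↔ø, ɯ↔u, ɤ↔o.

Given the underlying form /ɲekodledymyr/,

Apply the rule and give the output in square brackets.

/o/ harmonizes with /e/ ([-round]) → [ɤ]
/y/ harmonizes with /e/ ([-round]) → [i]
/y/ harmonizes with /e/ ([-round]) → [i]

[ɲekɤdledimir]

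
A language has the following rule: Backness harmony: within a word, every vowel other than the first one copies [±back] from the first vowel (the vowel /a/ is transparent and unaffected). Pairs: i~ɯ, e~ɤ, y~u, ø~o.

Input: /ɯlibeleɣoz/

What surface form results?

/i/ harmonizes with /ɯ/ ([+back]) → [ɯ]
/e/ harmonizes with /ɯ/ ([+back]) → [ɤ]
/e/ harmonizes with /ɯ/ ([+back]) → [ɤ]

[ɯlɯbɤlɤɣoz]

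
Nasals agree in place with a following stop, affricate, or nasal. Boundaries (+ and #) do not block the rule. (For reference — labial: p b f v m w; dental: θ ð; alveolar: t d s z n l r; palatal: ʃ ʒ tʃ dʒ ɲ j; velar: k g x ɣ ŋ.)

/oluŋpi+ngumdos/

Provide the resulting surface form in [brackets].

[olumpi+ŋgundos]

/ŋ/ before /p/ (labial) → [m]
/n/ before /g/ (velar) → [ŋ]
/m/ before /d/ (alveolar) → [n]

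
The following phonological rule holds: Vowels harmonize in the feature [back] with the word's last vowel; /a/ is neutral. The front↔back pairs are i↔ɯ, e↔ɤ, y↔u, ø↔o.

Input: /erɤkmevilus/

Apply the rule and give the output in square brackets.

/e/ harmonizes with /u/ ([+back]) → [ɤ]
/e/ harmonizes with /u/ ([+back]) → [ɤ]
/i/ harmonizes with /u/ ([+back]) → [ɯ]

[ɤrɤkmɤvɯlus]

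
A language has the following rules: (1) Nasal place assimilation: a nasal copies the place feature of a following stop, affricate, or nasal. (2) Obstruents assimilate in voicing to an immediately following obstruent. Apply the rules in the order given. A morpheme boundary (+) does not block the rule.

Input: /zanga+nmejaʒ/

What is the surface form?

Rule 1: /n/ before /g/ (velar) → [ŋ]
Rule 1: /n/ before /m/ (labial) → [m]
After rule 1: zaŋga+mmejaʒ
Rule 2: no segment meets the rule's conditions; no change.

[zaŋga+mmejaʒ]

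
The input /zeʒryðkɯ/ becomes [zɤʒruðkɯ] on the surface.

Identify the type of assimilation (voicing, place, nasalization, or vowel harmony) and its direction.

/e/→[ɤ] /y/→[u].
Vowels agree with the last vowel, so the harmony is regressive.

vowel harmony, regressive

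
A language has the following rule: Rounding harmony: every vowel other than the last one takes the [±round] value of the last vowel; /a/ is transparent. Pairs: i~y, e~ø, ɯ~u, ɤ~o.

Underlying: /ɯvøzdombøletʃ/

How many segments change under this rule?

/ø/ harmonizes with /e/ ([-round]) → [e]
/o/ harmonizes with /e/ ([-round]) → [ɤ]
/ø/ harmonizes with /e/ ([-round]) → [e]
3 segments change.

3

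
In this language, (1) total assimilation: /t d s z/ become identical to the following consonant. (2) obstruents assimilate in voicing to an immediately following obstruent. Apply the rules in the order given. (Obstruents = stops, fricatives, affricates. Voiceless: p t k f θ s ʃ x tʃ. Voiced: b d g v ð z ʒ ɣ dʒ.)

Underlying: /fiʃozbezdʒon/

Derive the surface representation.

Rule 1: /z/ before /b/ → [b] (total assimilation)
Rule 1: /z/ before /dʒ/ → [dʒ] (total assimilation)
After rule 1: fiʃobbedʒdʒon
Rule 2: no segment meets the rule's conditions; no change.

[fiʃobbedʒdʒon]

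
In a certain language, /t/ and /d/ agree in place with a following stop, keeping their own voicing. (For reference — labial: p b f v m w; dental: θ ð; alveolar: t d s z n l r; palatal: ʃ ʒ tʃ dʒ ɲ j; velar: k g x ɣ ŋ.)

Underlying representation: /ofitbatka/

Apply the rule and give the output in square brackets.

/t/ before /b/ (labial) → [p]
/t/ before /k/ (velar) → [k]

[ofipbakka]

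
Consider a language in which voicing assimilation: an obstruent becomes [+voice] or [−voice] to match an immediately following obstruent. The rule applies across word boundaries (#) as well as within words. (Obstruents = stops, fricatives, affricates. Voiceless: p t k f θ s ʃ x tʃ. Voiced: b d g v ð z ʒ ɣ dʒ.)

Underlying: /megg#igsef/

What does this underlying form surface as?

[megg#iksef]

/g/ before /s/ (voiceless) → [k]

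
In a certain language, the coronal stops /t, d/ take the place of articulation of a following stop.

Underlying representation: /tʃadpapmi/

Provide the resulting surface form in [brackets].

[tʃabpapmi]

/d/ before /p/ (labial) → [b]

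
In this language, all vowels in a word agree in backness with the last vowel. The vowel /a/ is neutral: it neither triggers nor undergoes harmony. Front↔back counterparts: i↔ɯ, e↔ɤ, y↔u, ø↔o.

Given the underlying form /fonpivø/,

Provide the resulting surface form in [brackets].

/o/ harmonizes with /ø/ ([-back]) → [ø]

[fønpivø]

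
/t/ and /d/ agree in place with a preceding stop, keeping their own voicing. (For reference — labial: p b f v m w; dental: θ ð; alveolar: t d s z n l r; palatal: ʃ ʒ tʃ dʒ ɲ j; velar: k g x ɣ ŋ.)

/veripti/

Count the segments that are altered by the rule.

1

/t/ after /p/ (labial) → [p]
1 segment changes.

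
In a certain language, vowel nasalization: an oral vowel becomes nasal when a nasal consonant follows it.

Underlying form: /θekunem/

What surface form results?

[θekũnẽm]

/u/ before nasal /n/ → [ũ]
/e/ before nasal /m/ → [ẽ]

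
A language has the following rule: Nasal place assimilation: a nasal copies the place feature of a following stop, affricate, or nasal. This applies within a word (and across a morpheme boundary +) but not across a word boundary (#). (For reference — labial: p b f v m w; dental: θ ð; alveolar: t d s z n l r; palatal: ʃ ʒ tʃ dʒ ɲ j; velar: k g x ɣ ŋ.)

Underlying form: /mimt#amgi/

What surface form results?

/m/ before /t/ (alveolar) → [n]
/m/ before /g/ (velar) → [ŋ]

[mint#aŋgi]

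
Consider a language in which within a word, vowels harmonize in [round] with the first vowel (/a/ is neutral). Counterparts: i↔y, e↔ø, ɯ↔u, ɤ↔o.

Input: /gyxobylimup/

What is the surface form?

/i/ harmonizes with /y/ ([+round]) → [y]

[gyxobylymup]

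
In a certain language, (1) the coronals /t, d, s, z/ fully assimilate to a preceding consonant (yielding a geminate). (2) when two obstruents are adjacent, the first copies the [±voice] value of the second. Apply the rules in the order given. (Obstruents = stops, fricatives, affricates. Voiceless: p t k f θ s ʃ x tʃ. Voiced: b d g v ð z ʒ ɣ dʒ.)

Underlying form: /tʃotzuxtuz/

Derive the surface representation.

Rule 1: /z/ after /t/ → [t] (total assimilation)
Rule 1: /t/ after /x/ → [x] (total assimilation)
After rule 1: tʃottuxxuz
Rule 2: no segment meets the rule's conditions; no change.

[tʃottuxxuz]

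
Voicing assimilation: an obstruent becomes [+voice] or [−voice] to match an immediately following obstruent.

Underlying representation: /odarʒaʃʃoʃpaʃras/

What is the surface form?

no segment meets the rule's conditions; no change.

[odarʒaʃʃoʃpaʃras]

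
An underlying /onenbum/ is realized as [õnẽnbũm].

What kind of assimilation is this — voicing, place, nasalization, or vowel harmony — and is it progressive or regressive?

nasalization, regressive

/o/→[õ] /e/→[ẽ] /u/→[ũ].
Each target copies a feature from the following segment, so the direction is regressive.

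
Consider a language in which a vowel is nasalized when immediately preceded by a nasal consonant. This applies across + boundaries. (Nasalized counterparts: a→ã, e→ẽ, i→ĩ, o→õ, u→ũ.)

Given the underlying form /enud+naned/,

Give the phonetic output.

/u/ after nasal /n/ → [ũ]
/a/ after nasal /n/ → [ã]
/e/ after nasal /n/ → [ẽ]

[enũd+nãnẽd]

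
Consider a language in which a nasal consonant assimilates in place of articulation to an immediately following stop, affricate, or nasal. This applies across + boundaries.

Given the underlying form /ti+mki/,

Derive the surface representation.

/m/ before /k/ (velar) → [ŋ]

[ti+ŋki]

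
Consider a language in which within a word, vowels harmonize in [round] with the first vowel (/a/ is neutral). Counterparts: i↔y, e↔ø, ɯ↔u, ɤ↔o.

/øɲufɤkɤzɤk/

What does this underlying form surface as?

[øɲufokozok]

/ɤ/ harmonizes with /ø/ ([+round]) → [o]
/ɤ/ harmonizes with /ø/ ([+round]) → [o]
/ɤ/ harmonizes with /ø/ ([+round]) → [o]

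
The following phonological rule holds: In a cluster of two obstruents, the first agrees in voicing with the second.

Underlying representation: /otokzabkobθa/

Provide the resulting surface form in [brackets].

/k/ before /z/ (voiced) → [g]
/b/ before /k/ (voiceless) → [p]
/b/ before /θ/ (voiceless) → [p]

[otogzapkopθa]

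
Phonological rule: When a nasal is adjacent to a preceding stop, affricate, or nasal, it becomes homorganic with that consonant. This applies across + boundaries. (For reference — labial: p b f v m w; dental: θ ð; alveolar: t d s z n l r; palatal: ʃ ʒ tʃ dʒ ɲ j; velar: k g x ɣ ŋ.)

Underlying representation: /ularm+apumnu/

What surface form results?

[ularm+apummu]

/n/ after /m/ (labial) → [m]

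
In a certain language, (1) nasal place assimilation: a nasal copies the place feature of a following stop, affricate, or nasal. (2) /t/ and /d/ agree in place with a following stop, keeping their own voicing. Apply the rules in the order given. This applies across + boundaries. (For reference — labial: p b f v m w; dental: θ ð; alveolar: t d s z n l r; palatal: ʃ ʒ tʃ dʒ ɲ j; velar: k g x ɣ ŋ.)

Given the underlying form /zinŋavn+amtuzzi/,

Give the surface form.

[ziŋŋavn+antuzzi]

Rule 1: /n/ before /ŋ/ (velar) → [ŋ]
Rule 1: /m/ before /t/ (alveolar) → [n]
After rule 1: ziŋŋavn+antuzzi
Rule 2: no segment meets the rule's conditions; no change.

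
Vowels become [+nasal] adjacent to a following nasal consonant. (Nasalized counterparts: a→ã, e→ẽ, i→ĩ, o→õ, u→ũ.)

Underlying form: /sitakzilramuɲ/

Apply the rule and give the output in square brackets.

/a/ before nasal /m/ → [ã]
/u/ before nasal /ɲ/ → [ũ]

[sitakzilrãmũɲ]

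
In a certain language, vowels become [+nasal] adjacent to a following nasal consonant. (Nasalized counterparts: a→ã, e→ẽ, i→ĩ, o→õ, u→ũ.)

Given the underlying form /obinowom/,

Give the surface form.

[obĩnowõm]

/i/ before nasal /n/ → [ĩ]
/o/ before nasal /m/ → [õ]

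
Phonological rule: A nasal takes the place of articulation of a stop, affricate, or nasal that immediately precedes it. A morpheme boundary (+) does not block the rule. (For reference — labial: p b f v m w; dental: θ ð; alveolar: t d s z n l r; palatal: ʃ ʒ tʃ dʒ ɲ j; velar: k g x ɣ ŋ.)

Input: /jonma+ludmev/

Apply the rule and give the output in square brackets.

/m/ after /n/ (alveolar) → [n]
/m/ after /d/ (alveolar) → [n]

[jonna+ludnev]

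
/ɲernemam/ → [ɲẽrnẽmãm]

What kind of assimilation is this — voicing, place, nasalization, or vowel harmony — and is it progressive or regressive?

/e/→[ẽ] /e/→[ẽ] /a/→[ã].
Each target copies a feature from the preceding segment, so the direction is progressive.

nasalization, progressive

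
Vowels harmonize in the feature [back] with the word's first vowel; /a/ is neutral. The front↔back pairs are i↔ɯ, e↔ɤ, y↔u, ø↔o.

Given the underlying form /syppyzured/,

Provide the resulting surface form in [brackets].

[syppyzyred]

/u/ harmonizes with /y/ ([-back]) → [y]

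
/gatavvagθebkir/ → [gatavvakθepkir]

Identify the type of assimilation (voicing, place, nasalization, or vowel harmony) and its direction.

voicing assimilation, regressive

/g/→[k] /b/→[p].
Each target copies a feature from the following segment, so the direction is regressive.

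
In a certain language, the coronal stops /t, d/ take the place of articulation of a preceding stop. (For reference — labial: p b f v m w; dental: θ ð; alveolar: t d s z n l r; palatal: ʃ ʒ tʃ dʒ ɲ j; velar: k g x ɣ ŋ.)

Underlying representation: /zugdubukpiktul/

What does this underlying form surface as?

[zuggubukpikkul]

/d/ after /g/ (velar) → [g]
/t/ after /k/ (velar) → [k]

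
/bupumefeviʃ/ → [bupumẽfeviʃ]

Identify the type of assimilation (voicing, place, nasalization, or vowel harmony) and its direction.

/e/→[ẽ].
Each target copies a feature from the preceding segment, so the direction is progressive.

nasalization, progressive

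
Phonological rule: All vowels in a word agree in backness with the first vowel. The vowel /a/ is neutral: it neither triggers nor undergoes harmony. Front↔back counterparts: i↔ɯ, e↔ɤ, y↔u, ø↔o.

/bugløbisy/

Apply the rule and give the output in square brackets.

/ø/ harmonizes with /u/ ([+back]) → [o]
/i/ harmonizes with /u/ ([+back]) → [ɯ]
/y/ harmonizes with /u/ ([+back]) → [u]

[buglobɯsu]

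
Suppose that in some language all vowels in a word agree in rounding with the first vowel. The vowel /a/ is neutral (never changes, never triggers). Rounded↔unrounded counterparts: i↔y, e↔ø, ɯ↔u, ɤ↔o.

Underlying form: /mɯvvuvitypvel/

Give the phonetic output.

[mɯvvɯvitipvel]

/u/ harmonizes with /ɯ/ ([-round]) → [ɯ]
/y/ harmonizes with /ɯ/ ([-round]) → [i]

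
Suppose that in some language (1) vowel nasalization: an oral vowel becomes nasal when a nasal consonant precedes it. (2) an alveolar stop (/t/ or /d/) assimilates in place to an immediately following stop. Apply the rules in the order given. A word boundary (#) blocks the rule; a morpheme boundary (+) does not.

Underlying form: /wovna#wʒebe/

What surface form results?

Rule 1: /a/ after nasal /n/ → [ã]
After rule 1: wovnã#wʒebe
Rule 2: no segment meets the rule's conditions; no change.

[wovnã#wʒebe]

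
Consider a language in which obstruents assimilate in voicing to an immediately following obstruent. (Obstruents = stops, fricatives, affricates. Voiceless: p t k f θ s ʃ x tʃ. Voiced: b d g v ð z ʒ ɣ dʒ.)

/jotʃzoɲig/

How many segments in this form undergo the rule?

1

/tʃ/ before /z/ (voiced) → [dʒ]
1 segment changes.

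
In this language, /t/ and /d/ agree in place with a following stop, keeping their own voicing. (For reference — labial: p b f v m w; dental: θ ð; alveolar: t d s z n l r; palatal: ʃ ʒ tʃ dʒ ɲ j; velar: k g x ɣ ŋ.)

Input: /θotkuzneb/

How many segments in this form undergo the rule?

1

/t/ before /k/ (velar) → [k]
1 segment changes.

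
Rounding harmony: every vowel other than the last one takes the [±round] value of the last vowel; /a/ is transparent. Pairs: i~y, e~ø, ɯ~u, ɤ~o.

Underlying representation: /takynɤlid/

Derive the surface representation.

[takinɤlid]

/y/ harmonizes with /i/ ([-round]) → [i]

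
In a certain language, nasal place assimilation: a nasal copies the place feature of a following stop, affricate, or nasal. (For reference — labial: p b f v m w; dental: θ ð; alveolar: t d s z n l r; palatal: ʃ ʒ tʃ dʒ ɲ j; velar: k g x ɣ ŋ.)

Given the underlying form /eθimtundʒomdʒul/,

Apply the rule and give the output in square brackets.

/m/ before /t/ (alveolar) → [n]
/n/ before /dʒ/ (palatal) → [ɲ]
/m/ before /dʒ/ (palatal) → [ɲ]

[eθintuɲdʒoɲdʒul]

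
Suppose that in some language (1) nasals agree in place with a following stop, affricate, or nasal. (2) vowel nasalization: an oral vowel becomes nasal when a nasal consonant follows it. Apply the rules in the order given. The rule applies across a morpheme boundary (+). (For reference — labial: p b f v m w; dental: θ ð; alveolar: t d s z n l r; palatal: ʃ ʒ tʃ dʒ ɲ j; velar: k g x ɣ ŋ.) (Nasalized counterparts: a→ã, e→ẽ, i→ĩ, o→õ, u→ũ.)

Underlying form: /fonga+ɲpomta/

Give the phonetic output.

Rule 1: /n/ before /g/ (velar) → [ŋ]
Rule 1: /ɲ/ before /p/ (labial) → [m]
Rule 1: /m/ before /t/ (alveolar) → [n]
After rule 1: foŋga+mponta
Rule 2: /o/ before nasal /ŋ/ → [õ]
Rule 2: /a/ before nasal /m/ → [ã]
Rule 2: /o/ before nasal /n/ → [õ]

[fõŋgã+mpõnta]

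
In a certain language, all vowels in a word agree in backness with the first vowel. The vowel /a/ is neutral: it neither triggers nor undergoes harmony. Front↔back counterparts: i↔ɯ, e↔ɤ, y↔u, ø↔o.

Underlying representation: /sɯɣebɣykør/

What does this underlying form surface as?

[sɯɣɤbɣukor]

/e/ harmonizes with /ɯ/ ([+back]) → [ɤ]
/y/ harmonizes with /ɯ/ ([+back]) → [u]
/ø/ harmonizes with /ɯ/ ([+back]) → [o]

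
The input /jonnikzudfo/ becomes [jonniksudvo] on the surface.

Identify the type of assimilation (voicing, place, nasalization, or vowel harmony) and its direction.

/z/→[s] /f/→[v].
Each target copies a feature from the preceding segment, so the direction is progressive.

voicing assimilation, progressive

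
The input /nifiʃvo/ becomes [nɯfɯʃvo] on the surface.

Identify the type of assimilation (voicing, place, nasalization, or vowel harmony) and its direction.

vowel harmony, regressive

/i/→[ɯ] /i/→[ɯ].
Vowels agree with the last vowel, so the harmony is regressive.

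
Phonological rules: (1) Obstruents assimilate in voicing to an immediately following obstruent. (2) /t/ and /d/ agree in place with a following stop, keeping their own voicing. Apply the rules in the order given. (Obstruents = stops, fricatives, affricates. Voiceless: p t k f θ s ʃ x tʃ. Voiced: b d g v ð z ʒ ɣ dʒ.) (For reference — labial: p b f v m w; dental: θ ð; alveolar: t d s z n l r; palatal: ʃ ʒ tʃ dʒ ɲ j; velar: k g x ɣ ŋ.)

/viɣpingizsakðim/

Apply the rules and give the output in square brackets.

[vixpingissagðim]

Rule 1: /ɣ/ before /p/ (voiceless) → [x]
Rule 1: /z/ before /s/ (voiceless) → [s]
Rule 1: /k/ before /ð/ (voiced) → [g]
After rule 1: vixpingissagðim
Rule 2: no segment meets the rule's conditions; no change.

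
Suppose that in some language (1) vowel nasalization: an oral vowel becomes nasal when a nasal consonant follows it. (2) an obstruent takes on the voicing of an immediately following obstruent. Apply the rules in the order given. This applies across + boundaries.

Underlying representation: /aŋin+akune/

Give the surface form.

Rule 1: /a/ before nasal /ŋ/ → [ã]
Rule 1: /i/ before nasal /n/ → [ĩ]
Rule 1: /u/ before nasal /n/ → [ũ]
After rule 1: ãŋĩn+akũne
Rule 2: no segment meets the rule's conditions; no change.

[ãŋĩn+akũne]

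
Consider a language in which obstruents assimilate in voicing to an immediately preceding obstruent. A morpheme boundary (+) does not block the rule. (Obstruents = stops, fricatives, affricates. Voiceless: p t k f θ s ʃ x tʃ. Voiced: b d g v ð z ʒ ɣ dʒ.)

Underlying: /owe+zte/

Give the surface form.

[owe+zde]

/t/ after /z/ (voiced) → [d]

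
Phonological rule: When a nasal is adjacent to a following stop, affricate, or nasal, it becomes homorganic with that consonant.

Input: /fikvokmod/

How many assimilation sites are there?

0

No segment meets the rule's conditions.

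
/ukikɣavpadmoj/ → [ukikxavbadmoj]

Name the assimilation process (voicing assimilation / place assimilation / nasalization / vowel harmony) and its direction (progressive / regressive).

voicing assimilation, progressive

/ɣ/→[x] /p/→[b].
Each target copies a feature from the preceding segment, so the direction is progressive.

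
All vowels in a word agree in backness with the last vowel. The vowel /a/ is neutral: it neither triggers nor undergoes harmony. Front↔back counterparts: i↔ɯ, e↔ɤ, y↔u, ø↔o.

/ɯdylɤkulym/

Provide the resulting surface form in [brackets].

[idylekylym]

/ɯ/ harmonizes with /y/ ([-back]) → [i]
/ɤ/ harmonizes with /y/ ([-back]) → [e]
/u/ harmonizes with /y/ ([-back]) → [y]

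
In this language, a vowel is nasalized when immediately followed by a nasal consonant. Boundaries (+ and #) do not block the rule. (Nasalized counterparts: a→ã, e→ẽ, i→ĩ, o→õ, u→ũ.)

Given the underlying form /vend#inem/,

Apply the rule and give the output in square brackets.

/e/ before nasal /n/ → [ẽ]
/i/ before nasal /n/ → [ĩ]
/e/ before nasal /m/ → [ẽ]

[vẽnd#ĩnẽm]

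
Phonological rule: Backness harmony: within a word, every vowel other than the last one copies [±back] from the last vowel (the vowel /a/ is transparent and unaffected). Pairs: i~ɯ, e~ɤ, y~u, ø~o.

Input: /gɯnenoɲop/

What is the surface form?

/e/ harmonizes with /o/ ([+back]) → [ɤ]

[gɯnɤnoɲop]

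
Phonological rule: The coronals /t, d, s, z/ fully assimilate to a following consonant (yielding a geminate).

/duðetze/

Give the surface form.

[duðezze]

/t/ before /z/ → [z] (total assimilation)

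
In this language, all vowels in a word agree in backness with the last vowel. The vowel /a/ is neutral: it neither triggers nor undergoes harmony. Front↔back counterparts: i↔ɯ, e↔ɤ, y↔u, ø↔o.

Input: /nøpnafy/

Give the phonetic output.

[nøpnafy]

no segment meets the rule's conditions; no change.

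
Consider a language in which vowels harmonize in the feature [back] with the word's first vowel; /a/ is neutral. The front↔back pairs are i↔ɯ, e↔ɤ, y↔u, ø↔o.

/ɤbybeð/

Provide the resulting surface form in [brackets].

[ɤbubɤð]

/y/ harmonizes with /ɤ/ ([+back]) → [u]
/e/ harmonizes with /ɤ/ ([+back]) → [ɤ]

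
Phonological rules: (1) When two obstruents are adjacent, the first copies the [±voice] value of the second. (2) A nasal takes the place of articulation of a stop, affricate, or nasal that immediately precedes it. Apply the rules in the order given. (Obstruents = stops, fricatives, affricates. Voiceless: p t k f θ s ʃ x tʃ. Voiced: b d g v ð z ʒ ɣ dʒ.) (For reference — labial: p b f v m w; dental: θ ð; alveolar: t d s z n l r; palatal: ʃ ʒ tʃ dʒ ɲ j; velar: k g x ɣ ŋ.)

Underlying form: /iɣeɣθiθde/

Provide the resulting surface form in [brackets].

Rule 1: /ɣ/ before /θ/ (voiceless) → [x]
Rule 1: /θ/ before /d/ (voiced) → [ð]
After rule 1: iɣexθiðde
Rule 2: no segment meets the rule's conditions; no change.

[iɣexθiðde]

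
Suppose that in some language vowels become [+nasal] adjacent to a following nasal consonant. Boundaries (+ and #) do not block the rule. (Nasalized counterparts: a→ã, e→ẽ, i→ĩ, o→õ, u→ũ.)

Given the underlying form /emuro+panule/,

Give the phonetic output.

/e/ before nasal /m/ → [ẽ]
/a/ before nasal /n/ → [ã]

[ẽmuro+pãnule]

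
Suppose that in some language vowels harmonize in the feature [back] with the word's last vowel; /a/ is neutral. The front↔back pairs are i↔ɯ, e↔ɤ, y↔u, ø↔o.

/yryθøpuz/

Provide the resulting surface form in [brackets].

/y/ harmonizes with /u/ ([+back]) → [u]
/y/ harmonizes with /u/ ([+back]) → [u]
/ø/ harmonizes with /u/ ([+back]) → [o]

[uruθopuz]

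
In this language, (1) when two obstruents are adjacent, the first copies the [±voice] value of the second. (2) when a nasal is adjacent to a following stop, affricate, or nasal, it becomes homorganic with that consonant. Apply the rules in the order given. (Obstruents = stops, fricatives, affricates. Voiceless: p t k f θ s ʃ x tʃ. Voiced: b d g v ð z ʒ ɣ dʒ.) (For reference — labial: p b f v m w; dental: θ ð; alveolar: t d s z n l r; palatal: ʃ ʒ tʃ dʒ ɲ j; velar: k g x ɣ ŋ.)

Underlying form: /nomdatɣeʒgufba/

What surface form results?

[nondadɣeʒguvba]

Rule 1: /t/ before /ɣ/ (voiced) → [d]
Rule 1: /f/ before /b/ (voiced) → [v]
After rule 1: nomdadɣeʒguvba
Rule 2: /m/ before /d/ (alveolar) → [n]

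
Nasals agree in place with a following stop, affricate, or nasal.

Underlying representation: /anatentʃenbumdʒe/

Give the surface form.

[anateɲtʃembuɲdʒe]

/n/ before /tʃ/ (palatal) → [ɲ]
/n/ before /b/ (labial) → [m]
/m/ before /dʒ/ (palatal) → [ɲ]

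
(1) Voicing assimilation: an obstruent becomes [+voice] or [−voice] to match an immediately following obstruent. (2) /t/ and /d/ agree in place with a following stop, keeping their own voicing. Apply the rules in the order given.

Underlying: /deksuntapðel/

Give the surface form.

[deksuntabðel]

Rule 1: /p/ before /ð/ (voiced) → [b]
After rule 1: deksuntabðel
Rule 2: no segment meets the rule's conditions; no change.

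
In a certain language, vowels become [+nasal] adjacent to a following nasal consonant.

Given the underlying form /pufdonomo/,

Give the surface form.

[pufdõnõmo]

/o/ before nasal /n/ → [õ]
/o/ before nasal /m/ → [õ]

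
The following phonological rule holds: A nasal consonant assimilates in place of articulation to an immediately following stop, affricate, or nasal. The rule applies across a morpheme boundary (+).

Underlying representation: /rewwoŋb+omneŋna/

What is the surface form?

/ŋ/ before /b/ (labial) → [m]
/m/ before /n/ (alveolar) → [n]
/ŋ/ before /n/ (alveolar) → [n]

[rewwomb+onnenna]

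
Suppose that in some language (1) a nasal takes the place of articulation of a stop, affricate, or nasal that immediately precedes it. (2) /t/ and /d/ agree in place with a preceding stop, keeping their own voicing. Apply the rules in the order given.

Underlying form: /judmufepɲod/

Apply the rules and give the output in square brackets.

Rule 1: /m/ after /d/ (alveolar) → [n]
Rule 1: /ɲ/ after /p/ (labial) → [m]
After rule 1: judnufepmod
Rule 2: no segment meets the rule's conditions; no change.

[judnufepmod]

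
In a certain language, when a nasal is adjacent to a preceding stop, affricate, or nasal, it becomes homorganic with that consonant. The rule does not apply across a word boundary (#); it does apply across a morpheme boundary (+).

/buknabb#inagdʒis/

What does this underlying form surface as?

[bukŋabb#inagdʒis]

/n/ after /k/ (velar) → [ŋ]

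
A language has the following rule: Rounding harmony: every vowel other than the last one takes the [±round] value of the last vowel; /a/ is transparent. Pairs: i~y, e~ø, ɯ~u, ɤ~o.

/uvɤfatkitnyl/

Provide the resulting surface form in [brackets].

/ɤ/ harmonizes with /y/ ([+round]) → [o]
/i/ harmonizes with /y/ ([+round]) → [y]

[uvofatkytnyl]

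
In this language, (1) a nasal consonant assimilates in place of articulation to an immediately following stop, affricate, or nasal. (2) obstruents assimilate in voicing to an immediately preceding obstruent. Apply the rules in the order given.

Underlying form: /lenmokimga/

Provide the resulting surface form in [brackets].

Rule 1: /n/ before /m/ (labial) → [m]
Rule 1: /m/ before /g/ (velar) → [ŋ]
After rule 1: lemmokiŋga
Rule 2: no segment meets the rule's conditions; no change.

[lemmokiŋga]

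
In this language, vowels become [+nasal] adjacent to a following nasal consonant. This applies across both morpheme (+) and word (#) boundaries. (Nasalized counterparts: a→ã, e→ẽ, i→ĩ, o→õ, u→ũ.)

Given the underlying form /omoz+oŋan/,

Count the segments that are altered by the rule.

3

/o/ before nasal /m/ → [õ]
/o/ before nasal /ŋ/ → [õ]
/a/ before nasal /n/ → [ã]
3 segments change.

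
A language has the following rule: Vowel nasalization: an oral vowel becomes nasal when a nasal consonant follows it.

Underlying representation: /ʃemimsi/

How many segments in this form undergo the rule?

/e/ before nasal /m/ → [ẽ]
/i/ before nasal /m/ → [ĩ]
2 segments change.

2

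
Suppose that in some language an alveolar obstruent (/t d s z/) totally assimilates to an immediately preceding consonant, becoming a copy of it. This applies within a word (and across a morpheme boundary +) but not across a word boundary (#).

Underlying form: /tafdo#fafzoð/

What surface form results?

/d/ after /f/ → [f] (total assimilation)
/z/ after /f/ → [f] (total assimilation)

[taffo#faffoð]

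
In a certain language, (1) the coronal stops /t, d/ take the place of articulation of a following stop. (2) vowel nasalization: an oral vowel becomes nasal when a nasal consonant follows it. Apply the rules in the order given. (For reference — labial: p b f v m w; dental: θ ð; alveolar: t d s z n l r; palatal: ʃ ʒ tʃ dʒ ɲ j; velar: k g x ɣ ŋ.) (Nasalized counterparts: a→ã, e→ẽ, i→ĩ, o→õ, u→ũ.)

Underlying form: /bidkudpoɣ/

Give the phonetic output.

[bigkubpoɣ]

Rule 1: /d/ before /k/ (velar) → [g]
Rule 1: /d/ before /p/ (labial) → [b]
After rule 1: bigkubpoɣ
Rule 2: no segment meets the rule's conditions; no change.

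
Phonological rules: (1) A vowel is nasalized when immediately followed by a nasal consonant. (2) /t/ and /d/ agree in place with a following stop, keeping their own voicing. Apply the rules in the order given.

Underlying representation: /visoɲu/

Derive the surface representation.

[visõɲu]

Rule 1: /o/ before nasal /ɲ/ → [õ]
After rule 1: visõɲu
Rule 2: no segment meets the rule's conditions; no change.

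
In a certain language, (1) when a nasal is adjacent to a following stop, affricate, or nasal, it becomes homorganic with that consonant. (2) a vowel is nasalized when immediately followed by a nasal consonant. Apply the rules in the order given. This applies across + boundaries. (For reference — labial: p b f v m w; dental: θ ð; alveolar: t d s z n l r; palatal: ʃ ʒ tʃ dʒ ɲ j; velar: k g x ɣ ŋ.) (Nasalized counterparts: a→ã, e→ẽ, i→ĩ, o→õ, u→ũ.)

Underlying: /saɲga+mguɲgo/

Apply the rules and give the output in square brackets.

Rule 1: /ɲ/ before /g/ (velar) → [ŋ]
Rule 1: /m/ before /g/ (velar) → [ŋ]
Rule 1: /ɲ/ before /g/ (velar) → [ŋ]
After rule 1: saŋga+ŋguŋgo
Rule 2: /a/ before nasal /ŋ/ → [ã]
Rule 2: /a/ before nasal /ŋ/ → [ã]
Rule 2: /u/ before nasal /ŋ/ → [ũ]

[sãŋgã+ŋgũŋgo]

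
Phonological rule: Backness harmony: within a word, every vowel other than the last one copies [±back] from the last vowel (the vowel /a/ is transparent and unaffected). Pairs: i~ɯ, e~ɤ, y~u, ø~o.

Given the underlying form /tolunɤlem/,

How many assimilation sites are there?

3

/o/ harmonizes with /e/ ([-back]) → [ø]
/u/ harmonizes with /e/ ([-back]) → [y]
/ɤ/ harmonizes with /e/ ([-back]) → [e]
3 segments change.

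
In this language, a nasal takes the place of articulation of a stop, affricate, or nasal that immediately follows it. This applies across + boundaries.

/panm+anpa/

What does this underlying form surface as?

[pamm+ampa]

/n/ before /m/ (labial) → [m]
/n/ before /p/ (labial) → [m]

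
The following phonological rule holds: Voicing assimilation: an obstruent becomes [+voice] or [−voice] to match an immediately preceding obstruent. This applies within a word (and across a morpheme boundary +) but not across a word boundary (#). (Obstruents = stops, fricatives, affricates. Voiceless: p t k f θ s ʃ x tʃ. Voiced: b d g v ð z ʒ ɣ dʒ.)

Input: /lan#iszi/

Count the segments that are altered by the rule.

1

/z/ after /s/ (voiceless) → [s]
1 segment changes.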